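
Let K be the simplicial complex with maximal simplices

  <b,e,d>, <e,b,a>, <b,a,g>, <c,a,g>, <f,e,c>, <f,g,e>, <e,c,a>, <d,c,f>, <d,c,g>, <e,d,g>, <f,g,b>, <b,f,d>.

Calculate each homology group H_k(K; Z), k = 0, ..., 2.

H_0 = Z,  H_1 = Z/2,  H_2 = 0.

K has 7 vertices, 18 edges, 12 triangles.
rank ∂_0 = 0, rank ∂_1 = 6 ⇒ b_0 = 7 − 0 − 6 = 1; all invariant factors of ∂_1 are 1 so no torsion. So H_0 = Z.
rank ∂_1 = 6, rank ∂_2 = 12 ⇒ b_1 = 18 − 6 − 12 = 0; ∂_2 has invariant factor(s) [2] giving torsion. So H_1 = Z/2.
rank ∂_2 = 12, rank ∂_3 = 0 ⇒ b_2 = 12 − 12 − 0 = 0. So H_2 = 0.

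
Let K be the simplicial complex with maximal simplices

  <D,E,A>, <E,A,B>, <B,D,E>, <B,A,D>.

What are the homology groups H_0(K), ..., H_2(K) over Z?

H_0 ≅ Z,  H_1 = 0,  H_2 ≅ Z.

K has 4 vertices, 6 edges, 4 triangles.
rank ∂_0 = 0, rank ∂_1 = 3 ⇒ b_0 = 4 − 0 − 3 = 1; all invariant factors of ∂_1 are 1 so no torsion. So H_0 ≅ Z.
rank ∂_1 = 3, rank ∂_2 = 3 ⇒ b_1 = 6 − 3 − 3 = 0; all invariant factors of ∂_2 are 1 so no torsion. So H_1 ≅ 0.
rank ∂_2 = 3, rank ∂_3 = 0 ⇒ b_2 = 4 − 3 − 0 = 1. So H_2 ≅ Z.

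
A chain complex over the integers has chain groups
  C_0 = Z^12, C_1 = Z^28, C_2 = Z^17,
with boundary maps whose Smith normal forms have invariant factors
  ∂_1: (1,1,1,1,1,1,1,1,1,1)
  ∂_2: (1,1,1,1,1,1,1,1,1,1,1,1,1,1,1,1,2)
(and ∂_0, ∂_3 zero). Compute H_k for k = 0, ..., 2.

H_0 ≅ Z^2,  H_1 ≅ Z × Z/2,  H_2 = 0.

H_0: b_0 = 12 − 0 − 10 = 2; torsion from ∂_1 factors > 1: none. So H_0 ≅ Z^2.
H_1: b_1 = 28 − 10 − 17 = 1; torsion from ∂_2 factors > 1: [2]. So H_1 ≅ Z × Z/2.
H_2: b_2 = 17 − 17 − 0 = 0; torsion from ∂_3 factors > 1: none. So H_2 ≅ 0.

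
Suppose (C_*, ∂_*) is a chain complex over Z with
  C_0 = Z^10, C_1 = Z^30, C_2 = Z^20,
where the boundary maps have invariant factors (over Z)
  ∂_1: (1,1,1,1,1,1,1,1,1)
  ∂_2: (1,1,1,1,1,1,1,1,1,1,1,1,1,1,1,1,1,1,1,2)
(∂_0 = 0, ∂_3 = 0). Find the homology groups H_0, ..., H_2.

H_0: b_0 = 10 − 0 − 9 = 1; torsion from ∂_1 factors > 1: none. So H_0 = Z.
H_1: b_1 = 30 − 9 − 20 = 1; torsion from ∂_2 factors > 1: [2]. So H_1 = Z ⊕ Z/2Z.
H_2: b_2 = 20 − 20 − 0 = 0; torsion from ∂_3 factors > 1: none. So H_2 = 0.

H_0 = Z,  H_1 = Z ⊕ Z/2Z,  H_2 = 0.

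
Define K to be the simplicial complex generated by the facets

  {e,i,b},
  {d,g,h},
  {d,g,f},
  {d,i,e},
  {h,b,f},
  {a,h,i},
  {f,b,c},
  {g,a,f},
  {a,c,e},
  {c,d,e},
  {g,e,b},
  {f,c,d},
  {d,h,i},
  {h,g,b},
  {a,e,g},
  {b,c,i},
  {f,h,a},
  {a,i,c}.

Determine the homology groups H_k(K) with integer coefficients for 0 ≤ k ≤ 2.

H_0 = Z,  H_1 = Z ⊕ Z/2,  H_2 = 0.

Take the total order a < b < c < d < e < f < g < h < i on the vertex set. Then K (dimension 2) consists of the simplices:

  0-simplices (9): a, b, c, d, e, f, g, h, i
  1-simplices (27): ac, ae, af, ag, ah, ai, bc, be, bf, bg, bh, bi, cd, ce, cf, ci, de, df, dg, dh, di, eg, ei, fg, fh, gh, hi
  2-simplices (18): ace, aci, aeg, afg, afh, ahi, bcf, bci, beg, bei, bfh, bgh, cde, cdf, dei, dfg, dgh, dhi

Hence C_0 ≅ Z^9, C_1 ≅ Z^27, C_2 ≅ Z^18.

∂_1: C_1 → C_0 maps an edge to its endpoints' difference, ∂[p,q] = q − p. For instance
  ∂bc = c − b.
The resulting 9×27 matrix has rank 8, and its Smith normal form has invariant factors (1,1,1,1,1,1,1,1).

The boundary map ∂_2: C_2 → C_1 acts by ∂[p,q,r] = [q,r] − [p,r] + [p,q]. For instance
  ∂ahi = hi − ai + ah,
  ∂bcf = cf − bf + bc.
As a 27×18 matrix over Z this has rank 18, with invariant factors (1,1,1,1,1,1,1,1,1,1,1,1,1,1,1,1,1,2).

Computing H_k = (kernel of ∂_k) / (image of ∂_{k+1}):

  H_0: rank C_0 − rank ∂_1 = 9 − 8 = 1, and the invariant factors of ∂_1 are all 1, so H_0 ≅ Z.
  H_1: rank ker ∂_1 − rank ∂_2 = (27 − 8) − 18 = 1, and ∂_2 has invariant factor 2 > 1, so H_1 ≅ Z ⊕ Z/2.
  H_2: rank ker ∂_2 − rank ∂_3 = (18 − 18) − 0 = 0, and there is no ∂_3, so H_2 ≅ 0.

As a check, the Euler characteristic is 9 − 27 + 18 = 0, which agrees with 1 − 1 + 0 = 0.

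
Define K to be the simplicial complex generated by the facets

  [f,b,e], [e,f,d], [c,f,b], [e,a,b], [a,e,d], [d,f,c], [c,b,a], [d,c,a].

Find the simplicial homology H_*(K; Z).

H_0 = Z,  H_1 = 0,  H_2 = Z.

K has 6 vertices, 12 edges, 8 triangles.
rank ∂_0 = 0, rank ∂_1 = 5 ⇒ b_0 = 6 − 0 − 5 = 1; all invariant factors of ∂_1 are 1 so no torsion. So H_0 ≅ Z.
rank ∂_1 = 5, rank ∂_2 = 7 ⇒ b_1 = 12 − 5 − 7 = 0; all invariant factors of ∂_2 are 1 so no torsion. So H_1 ≅ 0.
rank ∂_2 = 7, rank ∂_3 = 0 ⇒ b_2 = 8 − 7 − 0 = 1. So H_2 ≅ Z.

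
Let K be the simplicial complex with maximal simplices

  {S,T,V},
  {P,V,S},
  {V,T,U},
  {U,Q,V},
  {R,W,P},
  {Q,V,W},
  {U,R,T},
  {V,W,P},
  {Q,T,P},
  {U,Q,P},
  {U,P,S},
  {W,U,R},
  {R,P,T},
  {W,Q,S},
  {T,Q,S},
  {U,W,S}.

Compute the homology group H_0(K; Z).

H_0 ≅ Z.

We work with the vertex ordering P < Q < R < S < T < U < V < W. The simplices of K, each written with vertices in increasing order, are:

  0-simplices (8): P, Q, R, S, T, U, V, W
  1-simplices (24): PQ, PR, PS, PT, PU, PV, PW, QS, QT, QU, QV, QW, RT, RU, RW, ST, SU, SV, SW, TU, TV, UV, UW, VW
  2-simplices (16): PQT, PQU, PRT, PRW, PSU, PSV, PVW, QST, QSW, QUV, QVW, RTU, RUW, STV, SUW, TUV

so the chain groups are C_0 ≅ Z^8, C_1 ≅ Z^24, C_2 ≅ Z^16.

The boundary map ∂_1: C_1 → C_0 maps an edge to its endpoints' difference, ∂[p,q] = q − p. For instance
  ∂VW = W − V.
The resulting 8×24 matrix has rank 7, and its Smith normal form has invariant factors (1,1,1,1,1,1,1).

∂_2: C_2 → C_1 sends each 2-simplex [p,q,r] to [q,r] − [p,r] + [p,q]. For instance
  ∂QST = ST − QT + QS,
  ∂STV = TV − SV + ST.
The 24×16 boundary matrix has rank 15 and Smith normal form diag(1,1,1,1,1,1,1,1,1,1,1,1,1,1,1).

Reading off H_k = ker ∂_k / im ∂_{k+1}:

  H_0: rank C_0 − rank ∂_1 = 8 − 7 = 1, and the invariant factors of ∂_1 are all 1, so H_0 = Z.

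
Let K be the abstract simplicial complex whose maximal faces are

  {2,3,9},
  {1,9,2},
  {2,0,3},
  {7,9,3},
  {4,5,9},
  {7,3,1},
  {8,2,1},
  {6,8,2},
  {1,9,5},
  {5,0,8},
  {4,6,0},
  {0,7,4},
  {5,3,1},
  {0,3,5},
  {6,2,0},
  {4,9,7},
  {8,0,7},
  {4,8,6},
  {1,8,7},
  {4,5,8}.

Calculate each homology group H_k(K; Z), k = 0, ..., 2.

Fix the vertex order 0 < 1 < 2 < 3 < 4 < 5 < 6 < 7 < 8 < 9 and write every simplex with vertices in increasing order. Then dim K = 2 and the simplices of K are:

  0-simplices (10): [0], [1], [2], [3], [4], [5], [6], [7], [8], [9]
  1-simplices (30): (30 of them)
  2-simplices (20): (20 of them)

Hence C_0 ≅ Z^10, C_1 ≅ Z^30, C_2 ≅ Z^20.

The boundary map ∂_1: C_1 → C_0 maps an edge to its endpoints' difference, ∂[p,q] = q − p. For instance
  ∂[5,8] = [8] − [5].
The resulting 10×30 matrix has rank 9, and its Smith normal form has invariant factors (1,1,1,1,1,1,1,1,1).

The boundary map ∂_2: C_2 → C_1 maps a triangle to the signed sum of its edges. For instance
  ∂[0,5,8] = [5,8] − [0,8] + [0,5],
  ∂[4,5,9] = [5,9] − [4,9] + [4,5].
This gives a 30×20 integer matrix of rank 20; reducing to Smith normal form yields diagonal entries (1,1,1,1,1,1,1,1,1,1,1,1,1,1,1,1,1,1,1,2).

From H_k ≅ ker(∂_k) / im(∂_{k+1}) we obtain:

  H_0: rank C_0 − rank ∂_1 = 10 − 9 = 1, and the invariant factors of ∂_1 are all 1, so H_0 ≅ Z.
  H_1: rank ker ∂_1 − rank ∂_2 = (30 − 9) − 20 = 1, and ∂_2 has invariant factor 2 > 1, so H_1 ≅ Z × Z/2.
  H_2: rank ker ∂_2 − rank ∂_3 = (20 − 20) − 0 = 0, and there is no ∂_3, so H_2 ≅ 0.

H_0 ≅ Z,  H_1 ≅ Z × Z/2,  H_2 = 0.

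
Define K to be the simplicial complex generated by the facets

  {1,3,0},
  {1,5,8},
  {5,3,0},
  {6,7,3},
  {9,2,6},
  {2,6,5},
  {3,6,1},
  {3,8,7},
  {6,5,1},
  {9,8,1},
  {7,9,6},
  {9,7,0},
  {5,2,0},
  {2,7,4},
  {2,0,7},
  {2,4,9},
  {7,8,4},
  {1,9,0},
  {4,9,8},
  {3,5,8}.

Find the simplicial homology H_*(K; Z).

H_0 ≅ Z,  H_1 ≅ Z ⊕ Z/2,  H_2 = 0.

Order the vertices as 0 < 1 < 2 < 3 < 4 < 5 < 6 < 7 < 8 < 9. Listing each simplex with vertices in this order, K has dimension 2 with simplices:

  0-simplices (10): [0], [1], [2], [3], [4], [5], [6], [7], [8], [9]
  1-simplices (30): (30 of them)
  2-simplices (20): (20 of them)

so the chain groups are C_0 ≅ Z^10, C_1 ≅ Z^30, C_2 ≅ Z^20.

The boundary map ∂_1: C_1 → C_0 sends each edge [p,q] (with p < q) to q − p.
The resulting 10×30 matrix has rank 9, and its Smith normal form has invariant factors (1,1,1,1,1,1,1,1,1).

∂_2: C_2 → C_1 sends each 2-simplex [p,q,r] to [q,r] − [p,r] + [p,q]. For instance
  ∂[2,4,9] = [4,9] − [2,9] + [2,4],
  ∂[4,8,9] = [8,9] − [4,9] + [4,8].
The 30×20 boundary matrix has rank 20 and Smith normal form diag(1,1,1,1,1,1,1,1,1,1,1,1,1,1,1,1,1,1,1,2).

Reading off H_k = ker ∂_k / im ∂_{k+1}:

  H_0: rank C_0 − rank ∂_1 = 10 − 9 = 1, and the invariant factors of ∂_1 are all 1, so H_0 = Z.
  H_1: rank ker ∂_1 − rank ∂_2 = (30 − 9) − 20 = 1, and ∂_2 has invariant factor 2 > 1, so H_1 = Z ⊕ Z/2.
  H_2: rank ker ∂_2 − rank ∂_3 = (20 − 20) − 0 = 0, and there is no ∂_3, so H_2 = 0.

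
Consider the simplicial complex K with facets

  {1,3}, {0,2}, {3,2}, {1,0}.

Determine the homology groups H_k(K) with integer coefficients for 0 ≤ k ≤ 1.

Fix the vertex order 0 < 1 < 2 < 3 and write every simplex with vertices in increasing order. Then dim K = 1 and the simplices of K are:

  0-simplices (4): [0], [1], [2], [3]
  1-simplices (4): [0,1], [0,2], [1,3], [2,3]

giving chain groups C_0 ≅ Z^4, C_1 ≅ Z^4.

The boundary map ∂_1: C_1 → C_0 maps an edge to its endpoints' difference, ∂[p,q] = q − p.
The resulting 4×4 matrix has rank 3, and its Smith normal form has invariant factors (1,1,1).

Computing H_k = (kernel of ∂_k) / (image of ∂_{k+1}):

  H_0: rank C_0 − rank ∂_1 = 4 − 3 = 1, and the invariant factors of ∂_1 are all 1, so H_0 ≅ Z.
  H_1: rank ker ∂_1 − rank ∂_2 = (4 − 3) − 0 = 1, and there is no ∂_2, so H_1 ≅ Z.

As a check, the Euler characteristic is 4 − 4 = 0, which agrees with 1 − 1 = 0.
(K is a triangulation of the circle S^1.)

H_0 = Z,  H_1 = Z.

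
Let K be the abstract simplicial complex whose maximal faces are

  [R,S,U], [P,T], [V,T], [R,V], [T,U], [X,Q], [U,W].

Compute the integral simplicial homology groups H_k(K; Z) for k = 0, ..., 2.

Fix the vertex order P < Q < R < S < T < U < V < W < X and write every simplex with vertices in increasing order. Then dim K = 2 and the simplices of K are:

  0-simplices (9): P, Q, R, S, T, U, V, W, X
  1-simplices (9): PT, QX, RS, RU, RV, SU, TU, TV, UW
  2-simplices (1): RSU

giving chain groups C_0 ≅ Z^9, C_1 ≅ Z^9, C_2 ≅ Z^1.

∂_1: C_1 → C_0 sends each edge [p,q] (with p < q) to q − p.
The 9×9 boundary matrix has rank 7 and Smith normal form diag(1,1,1,1,1,1,1).

The boundary map ∂_2: C_2 → C_1 acts by ∂[p,q,r] = [q,r] − [p,r] + [p,q]. For instance
  ∂RSU = SU − RU + RS.
The resulting 9×1 matrix has rank 1, and its Smith normal form has invariant factors (1).

From H_k ≅ ker(∂_k) / im(∂_{k+1}) we obtain:

  H_0: rank C_0 − rank ∂_1 = 9 − 7 = 2, and the invariant factors of ∂_1 are all 1, so H_0 ≅ Z^2.
  H_1: rank ker ∂_1 − rank ∂_2 = (9 − 7) − 1 = 1, and the invariant factors of ∂_2 are all 1, so H_1 ≅ Z.
  H_2: rank ker ∂_2 − rank ∂_3 = (1 − 1) − 0 = 0, and there is no ∂_3, so H_2 ≅ 0.

As a check, the Euler characteristic is 9 − 9 + 1 = 1, which agrees with 2 − 1 + 0 = 1.

H_0 = Z^2,  H_1 = Z,  H_2 = 0.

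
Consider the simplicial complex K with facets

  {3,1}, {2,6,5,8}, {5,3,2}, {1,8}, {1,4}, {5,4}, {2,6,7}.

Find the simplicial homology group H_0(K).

Fix the vertex order 1 < 2 < 3 < 4 < 5 < 6 < 7 < 8 and write every simplex with vertices in increasing order. Then dim K = 3 and the simplices of K are:

  0-simplices (8): [1], [2], [3], [4], [5], [6], [7], [8]
  1-simplices (14): [1,3], [1,4], [1,8], [2,3], [2,5], [2,6], [2,7], [2,8], [3,5], [4,5], [5,6], [5,8], [6,7], [6,8]
  2-simplices (6): [2,3,5], [2,5,6], [2,5,8], [2,6,7], [2,6,8], [5,6,8]
  3-simplices (1): [2,5,6,8]

so the chain groups are C_0 ≅ Z^8, C_1 ≅ Z^14, C_2 ≅ Z^6, C_3 ≅ Z^1.

∂_1: C_1 → C_0 is given by ∂[p,q] = [q] − [p]. For instance
  ∂[6,8] = [8] − [6].
As a 8×14 matrix over Z this has rank 7, with invariant factors (1,1,1,1,1,1,1).

The boundary map ∂_2: C_2 → C_1 acts by ∂[p,q,r] = [q,r] − [p,r] + [p,q]. For instance
  ∂[2,6,8] = [6,8] − [2,8] + [2,6],
  ∂[2,5,6] = [5,6] − [2,6] + [2,5].
This gives a 14×6 integer matrix of rank 5; reducing to Smith normal form yields diagonal entries (1,1,1,1,1).

The boundary map ∂_3: C_3 → C_2 sends each 3-simplex σ to the alternating sum Σ_i (−1)^i (σ with its i-th vertex removed). For instance
  ∂[2,5,6,8] = [5,6,8] − [2,6,8] + [2,5,8] − [2,5,6].
The 6×1 boundary matrix has rank 1 and Smith normal form diag(1).

From H_k ≅ ker(∂_k) / im(∂_{k+1}) we obtain:

  H_0: rank C_0 − rank ∂_1 = 8 − 7 = 1, and the invariant factors of ∂_1 are all 1, so H_0 = Z.

H_0 ≅ Z.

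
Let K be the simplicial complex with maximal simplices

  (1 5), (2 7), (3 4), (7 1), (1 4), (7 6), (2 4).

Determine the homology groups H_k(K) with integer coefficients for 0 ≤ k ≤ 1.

Order the vertices as 1 < 2 < 3 < 4 < 5 < 6 < 7. Listing each simplex with vertices in this order, K has dimension 1 with simplices:

  0-simplices (7): [1], [2], [3], [4], [5], [6], [7]
  1-simplices (7): [1,4], [1,5], [1,7], [2,4], [2,7], [3,4], [6,7]

so the chain groups are C_0 ≅ Z^7, C_1 ≅ Z^7.

∂_1: C_1 → C_0 is given by ∂[p,q] = [q] − [p]. For instance
  ∂[2,4] = [4] − [2].
The resulting 7×7 matrix has rank 6, and its Smith normal form has invariant factors (1,1,1,1,1,1).

Computing H_k = (kernel of ∂_k) / (image of ∂_{k+1}):

  H_0: rank C_0 − rank ∂_1 = 7 − 6 = 1, and the invariant factors of ∂_1 are all 1, so H_0 ≅ Z.
  H_1: rank ker ∂_1 − rank ∂_2 = (7 − 6) − 0 = 1, and there is no ∂_2, so H_1 ≅ Z.

H_0 ≅ Z,  H_1 ≅ Z.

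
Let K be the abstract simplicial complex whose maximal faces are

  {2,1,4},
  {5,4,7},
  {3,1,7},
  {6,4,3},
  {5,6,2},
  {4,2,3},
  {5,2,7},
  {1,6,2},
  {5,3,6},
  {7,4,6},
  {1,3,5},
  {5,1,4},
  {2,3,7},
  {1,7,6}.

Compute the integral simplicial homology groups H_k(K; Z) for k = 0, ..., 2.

Take the total order 1 < 2 < 3 < 4 < 5 < 6 < 7 on the vertex set. Then K (dimension 2) consists of the simplices:

  0-simplices (7): [1], [2], [3], [4], [5], [6], [7]
  1-simplices (21): [1,2], [1,3], [1,4], [1,5], [1,6], [1,7], [2,3], [2,4], [2,5], [2,6], [2,7], [3,4], [3,5], [3,6], [3,7], [4,5], [4,6], [4,7], [5,6], [5,7], [6,7]
  2-simplices (14): [1,2,4], [1,2,6], [1,3,5], [1,3,7], [1,4,5], [1,6,7], [2,3,4], [2,3,7], [2,5,6], [2,5,7], [3,4,6], [3,5,6], [4,5,7], [4,6,7]

giving chain groups C_0 ≅ Z^7, C_1 ≅ Z^21, C_2 ≅ Z^14.

The boundary map ∂_1: C_1 → C_0 is given by ∂[p,q] = [q] − [p]. For instance
  ∂[4,6] = [6] − [4].
This gives a 7×21 integer matrix of rank 6; reducing to Smith normal form yields diagonal entries (1,1,1,1,1,1).

The boundary map ∂_2: C_2 → C_1 acts by ∂[p,q,r] = [q,r] − [p,r] + [p,q]. For instance
  ∂[1,2,6] = [2,6] − [1,6] + [1,2],
  ∂[4,6,7] = [6,7] − [4,7] + [4,6].
As a 21×14 matrix over Z this has rank 13, with invariant factors (1,1,1,1,1,1,1,1,1,1,1,1,1).

Reading off H_k = ker ∂_k / im ∂_{k+1}:

  H_0: rank C_0 − rank ∂_1 = 7 − 6 = 1, and the invariant factors of ∂_1 are all 1, so H_0 ≅ Z.
  H_1: rank ker ∂_1 − rank ∂_2 = (21 − 6) − 13 = 2, and the invariant factors of ∂_2 are all 1, so H_1 ≅ Z^2.
  H_2: rank ker ∂_2 − rank ∂_3 = (14 − 13) − 0 = 1, and there is no ∂_3, so H_2 ≅ Z.

H_0 = Z,  H_1 = Z^2,  H_2 = Z.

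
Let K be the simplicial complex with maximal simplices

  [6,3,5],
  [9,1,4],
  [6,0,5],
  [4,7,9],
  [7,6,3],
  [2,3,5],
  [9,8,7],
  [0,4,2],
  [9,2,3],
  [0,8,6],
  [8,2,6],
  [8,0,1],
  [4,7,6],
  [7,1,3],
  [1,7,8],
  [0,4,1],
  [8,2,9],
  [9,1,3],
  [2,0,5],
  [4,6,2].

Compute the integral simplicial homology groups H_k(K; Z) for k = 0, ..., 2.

Fix the vertex order 0 < 1 < 2 < 3 < 4 < 5 < 6 < 7 < 8 < 9 and write every simplex with vertices in increasing order. Then dim K = 2 and the simplices of K are:

  0-simplices (10): [0], [1], [2], [3], [4], [5], [6], [7], [8], [9]
  1-simplices (30): (30 of them)
  2-simplices (20): (20 of them)

Hence C_0 ≅ Z^10, C_1 ≅ Z^30, C_2 ≅ Z^20.

Boundary ∂_1: C_1 → C_0 sends each edge [p,q] (with p < q) to q − p. For instance
  ∂[6,8] = [8] − [6].
This gives a 10×30 integer matrix of rank 9; reducing to Smith normal form yields diagonal entries (1,1,1,1,1,1,1,1,1).

∂_2: C_2 → C_1 acts by ∂[p,q,r] = [q,r] − [p,r] + [p,q]. For instance
  ∂[1,3,9] = [3,9] − [1,9] + [1,3],
  ∂[2,6,8] = [6,8] − [2,8] + [2,6].
The resulting 30×20 matrix has rank 20, and its Smith normal form has invariant factors (1,1,1,1,1,1,1,1,1,1,1,1,1,1,1,1,1,1,1,2).

From H_k ≅ ker(∂_k) / im(∂_{k+1}) we obtain:

  H_0: rank C_0 − rank ∂_1 = 10 − 9 = 1, and the invariant factors of ∂_1 are all 1, so H_0 = Z.
  H_1: rank ker ∂_1 − rank ∂_2 = (30 − 9) − 20 = 1, and ∂_2 has invariant factor 2 > 1, so H_1 = Z ⊕ Z/2.
  H_2: rank ker ∂_2 − rank ∂_3 = (20 − 20) − 0 = 0, and there is no ∂_3, so H_2 = 0.

(K is a triangulation of the Klein bottle.)

H_0 = Z,  H_1 = Z ⊕ Z/2,  H_2 = 0.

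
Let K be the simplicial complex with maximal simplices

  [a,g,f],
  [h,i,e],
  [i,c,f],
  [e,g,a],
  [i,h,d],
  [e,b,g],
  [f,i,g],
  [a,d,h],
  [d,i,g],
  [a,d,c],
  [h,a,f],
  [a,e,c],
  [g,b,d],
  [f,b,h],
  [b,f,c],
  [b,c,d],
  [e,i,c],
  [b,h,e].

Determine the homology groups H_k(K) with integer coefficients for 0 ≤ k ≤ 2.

H_0 ≅ Z,  H_1 ≅ Z^2,  H_2 ≅ Z.

Fix the vertex order a < b < c < d < e < f < g < h < i and write every simplex with vertices in increasing order. Then dim K = 2 and the simplices of K are:

  0-simplices (9): a, b, c, d, e, f, g, h, i
  1-simplices (27): ac, ad, ae, af, ag, ah, bc, bd, be, bf, bg, bh, cd, ce, cf, ci, dg, dh, di, eg, eh, ei, fg, fh, fi, gi, hi
  2-simplices (18): acd, ace, adh, aeg, afg, afh, bcd, bcf, bdg, beg, beh, bfh, cei, cfi, dgi, dhi, ehi, fgi

so the chain groups are C_0 ≅ Z^9, C_1 ≅ Z^27, C_2 ≅ Z^18.

The boundary map ∂_1: C_1 → C_0 is given by ∂[p,q] = [q] − [p]. For instance
  ∂ci = i − c.
This gives a 9×27 integer matrix of rank 8; reducing to Smith normal form yields diagonal entries (1,1,1,1,1,1,1,1).

∂_2: C_2 → C_1 acts by ∂[p,q,r] = [q,r] − [p,r] + [p,q]. For instance
  ∂ace = ce − ae + ac,
  ∂adh = dh − ah + ad.
As a 27×18 matrix over Z this has rank 17, with invariant factors (1,1,1,1,1,1,1,1,1,1,1,1,1,1,1,1,1).

Now H_k = ker ∂_k / im ∂_{k+1}, so:

  H_0: rank C_0 − rank ∂_1 = 9 − 8 = 1, and the invariant factors of ∂_1 are all 1, so H_0 = Z.
  H_1: rank ker ∂_1 − rank ∂_2 = (27 − 8) − 17 = 2, and the invariant factors of ∂_2 are all 1, so H_1 = Z^2.
  H_2: rank ker ∂_2 − rank ∂_3 = (18 − 17) − 0 = 1, and there is no ∂_3, so H_2 = Z.

(K is a triangulation of the torus T^2.)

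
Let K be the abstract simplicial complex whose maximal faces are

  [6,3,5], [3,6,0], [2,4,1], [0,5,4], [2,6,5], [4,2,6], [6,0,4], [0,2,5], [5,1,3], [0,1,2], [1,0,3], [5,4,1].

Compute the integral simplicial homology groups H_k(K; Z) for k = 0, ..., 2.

H_0 = Z,  H_1 = Z/2,  H_2 = 0.

Fix the vertex order 0 < 1 < 2 < 3 < 4 < 5 < 6 and write every simplex with vertices in increasing order. Then dim K = 2 and the simplices of K are:

  0-simplices (7): [0], [1], [2], [3], [4], [5], [6]
  1-simplices (18): [0,1], [0,2], [0,3], [0,4], [0,5], [0,6], [1,2], [1,3], [1,4], [1,5], [2,4], [2,5], [2,6], [3,5], [3,6], [4,5], [4,6], [5,6]
  2-simplices (12): [0,1,2], [0,1,3], [0,2,5], [0,3,6], [0,4,5], [0,4,6], [1,2,4], [1,3,5], [1,4,5], [2,4,6], [2,5,6], [3,5,6]

Hence C_0 ≅ Z^7, C_1 ≅ Z^18, C_2 ≅ Z^12.

The boundary map ∂_1: C_1 → C_0 is given by ∂[p,q] = [q] − [p]. For instance
  ∂[1,4] = [4] − [1].
The 7×18 boundary matrix has rank 6 and Smith normal form diag(1,1,1,1,1,1).

The boundary map ∂_2: C_2 → C_1 acts by ∂[p,q,r] = [q,r] − [p,r] + [p,q]. For instance
  ∂[0,4,6] = [4,6] − [0,6] + [0,4],
  ∂[0,2,5] = [2,5] − [0,5] + [0,2].
This gives a 18×12 integer matrix of rank 12; reducing to Smith normal form yields diagonal entries (1,1,1,1,1,1,1,1,1,1,1,2).

Now H_k = ker ∂_k / im ∂_{k+1}, so:

  H_0: rank C_0 − rank ∂_1 = 7 − 6 = 1, and the invariant factors of ∂_1 are all 1, so H_0 = Z.
  H_1: rank ker ∂_1 − rank ∂_2 = (18 − 6) − 12 = 0, and ∂_2 has invariant factor 2 > 1, so H_1 = Z/2.
  H_2: rank ker ∂_2 − rank ∂_3 = (12 − 12) − 0 = 0, and there is no ∂_3, so H_2 = 0.

As a check, the Euler characteristic is 7 − 18 + 12 = 1, which agrees with 1 − 0 + 0 = 1.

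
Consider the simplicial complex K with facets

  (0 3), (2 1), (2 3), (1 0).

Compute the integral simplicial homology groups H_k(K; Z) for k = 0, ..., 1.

Fix the vertex order 0 < 1 < 2 < 3 and write every simplex with vertices in increasing order. Then dim K = 1 and the simplices of K are:

  0-simplices (4): [0], [1], [2], [3]
  1-simplices (4): [0,1], [0,3], [1,2], [2,3]

giving chain groups C_0 ≅ Z^4, C_1 ≅ Z^4.

The boundary map ∂_1: C_1 → C_0 is given by ∂[p,q] = [q] − [p].
The 4×4 boundary matrix has rank 3 and Smith normal form diag(1,1,1).

Now H_k = ker ∂_k / im ∂_{k+1}, so:

  H_0: rank C_0 − rank ∂_1 = 4 − 3 = 1, and the invariant factors of ∂_1 are all 1, so H_0 = Z.
  H_1: rank ker ∂_1 − rank ∂_2 = (4 − 3) − 0 = 1, and there is no ∂_2, so H_1 = Z.

H_0 = Z,  H_1 = Z.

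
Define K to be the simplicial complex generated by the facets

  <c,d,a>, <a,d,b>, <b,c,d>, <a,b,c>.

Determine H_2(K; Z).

Fix the vertex order a < b < c < d and write every simplex with vertices in increasing order. Then dim K = 2 and the simplices of K are:

  0-simplices (4): a, b, c, d
  1-simplices (6): ab, ac, ad, bc, bd, cd
  2-simplices (4): abc, abd, acd, bcd

Hence C_0 ≅ Z^4, C_1 ≅ Z^6, C_2 ≅ Z^4.

Boundary ∂_1: C_1 → C_0 is given by ∂[p,q] = [q] − [p]. For instance
  ∂ad = d − a.
This gives a 4×6 integer matrix of rank 3; reducing to Smith normal form yields diagonal entries (1,1,1).

Boundary ∂_2: C_2 → C_1 acts by ∂[p,q,r] = [q,r] − [p,r] + [p,q]. For instance
  ∂abc = bc − ac + ab,
  ∂bcd = cd − bd + bc.
As a 6×4 matrix over Z this has rank 3, with invariant factors (1,1,1).

From H_k ≅ ker(∂_k) / im(∂_{k+1}) we obtain:

  H_2: rank ker ∂_2 − rank ∂_3 = (4 − 3) − 0 = 1, and there is no ∂_3, so H_2 ≅ Z.

H_2 = Z.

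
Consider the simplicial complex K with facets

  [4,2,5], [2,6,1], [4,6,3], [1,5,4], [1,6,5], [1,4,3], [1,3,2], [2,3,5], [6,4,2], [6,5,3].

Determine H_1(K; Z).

Take the total order 1 < 2 < 3 < 4 < 5 < 6 on the vertex set. Then K (dimension 2) consists of the simplices:

  0-simplices (6): [1], [2], [3], [4], [5], [6]
  1-simplices (15): [1,2], [1,3], [1,4], [1,5], [1,6], [2,3], [2,4], [2,5], [2,6], [3,4], [3,5], [3,6], [4,5], [4,6], [5,6]
  2-simplices (10): [1,2,3], [1,2,6], [1,3,4], [1,4,5], [1,5,6], [2,3,5], [2,4,5], [2,4,6], [3,4,6], [3,5,6]

so the chain groups are C_0 ≅ Z^6, C_1 ≅ Z^15, C_2 ≅ Z^10.

Boundary ∂_1: C_1 → C_0 is given by ∂[p,q] = [q] − [p]. For instance
  ∂[4,6] = [6] − [4].
The 6×15 boundary matrix has rank 5 and Smith normal form diag(1,1,1,1,1).

∂_2: C_2 → C_1 acts by ∂[p,q,r] = [q,r] − [p,r] + [p,q]. For instance
  ∂[1,4,5] = [4,5] − [1,5] + [1,4],
  ∂[2,4,6] = [4,6] − [2,6] + [2,4].
As a 15×10 matrix over Z this has rank 10, with invariant factors (1,1,1,1,1,1,1,1,1,2).

Now H_k = ker ∂_k / im ∂_{k+1}, so:

  H_1: rank ker ∂_1 − rank ∂_2 = (15 − 5) − 10 = 0, and ∂_2 has invariant factor 2 > 1, so H_1 = Z/2.

H_1 ≅ Z/2.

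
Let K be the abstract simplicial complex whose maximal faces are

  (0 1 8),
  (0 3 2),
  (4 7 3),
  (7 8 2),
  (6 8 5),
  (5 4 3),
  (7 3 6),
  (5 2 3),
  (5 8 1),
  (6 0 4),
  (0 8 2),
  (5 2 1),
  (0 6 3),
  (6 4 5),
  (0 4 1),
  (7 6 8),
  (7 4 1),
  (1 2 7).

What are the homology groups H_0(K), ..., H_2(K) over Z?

We work with the vertex ordering 0 < 1 < 2 < 3 < 4 < 5 < 6 < 7 < 8. The simplices of K, each written with vertices in increasing order, are:

  0-simplices (9): [0], [1], [2], [3], [4], [5], [6], [7], [8]
  1-simplices (27): (27 of them)
  2-simplices (18): [0,1,4], [0,1,8], [0,2,3], [0,2,8], [0,3,6], [0,4,6], [1,2,5], [1,2,7], [1,4,7], [1,5,8], [2,3,5], [2,7,8], [3,4,5], [3,4,7], [3,6,7], [4,5,6], [5,6,8], [6,7,8]

giving chain groups C_0 ≅ Z^9, C_1 ≅ Z^27, C_2 ≅ Z^18.

The boundary map ∂_1: C_1 → C_0 sends each edge [p,q] (with p < q) to q − p.
As a 9×27 matrix over Z this has rank 8, with invariant factors (1,1,1,1,1,1,1,1).

Boundary ∂_2: C_2 → C_1 maps a triangle to the signed sum of its edges. For instance
  ∂[0,4,6] = [4,6] − [0,6] + [0,4],
  ∂[0,2,8] = [2,8] − [0,8] + [0,2].
The resulting 27×18 matrix has rank 18, and its Smith normal form has invariant factors (1,1,1,1,1,1,1,1,1,1,1,1,1,1,1,1,1,2).

Computing H_k = (kernel of ∂_k) / (image of ∂_{k+1}):

  H_0: rank C_0 − rank ∂_1 = 9 − 8 = 1, and the invariant factors of ∂_1 are all 1, so H_0 = Z.
  H_1: rank ker ∂_1 − rank ∂_2 = (27 − 8) − 18 = 1, and ∂_2 has invariant factor 2 > 1, so H_1 = Z ⊕ Z/2Z.
  H_2: rank ker ∂_2 − rank ∂_3 = (18 − 18) − 0 = 0, and there is no ∂_3, so H_2 = 0.

As a check, the Euler characteristic is 9 − 27 + 18 = 0, which agrees with 1 − 1 + 0 = 0.

H_0 ≅ Z,  H_1 ≅ Z ⊕ Z/2Z,  H_2 = 0.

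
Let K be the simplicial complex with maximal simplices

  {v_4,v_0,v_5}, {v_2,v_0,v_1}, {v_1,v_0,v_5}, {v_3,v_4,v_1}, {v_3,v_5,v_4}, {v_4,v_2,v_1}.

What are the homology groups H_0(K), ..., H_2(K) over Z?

H_0 = Z,  H_1 = Z,  H_2 = 0.

We work with the vertex ordering v_0 < v_1 < v_2 < v_3 < v_4 < v_5. The simplices of K, each written with vertices in increasing order, are:

  0-simplices (6): [v_0], [v_1], [v_2], [v_3], [v_4], [v_5]
  1-simplices (12): [v_0,v_1], [v_0,v_2], [v_0,v_4], [v_0,v_5], [v_1,v_2], [v_1,v_3], [v_1,v_4], [v_1,v_5], [v_2,v_4], [v_3,v_4], [v_3,v_5], [v_4,v_5]
  2-simplices (6): [v_0,v_1,v_2], [v_0,v_1,v_5], [v_0,v_4,v_5], [v_1,v_2,v_4], [v_1,v_3,v_4], [v_3,v_4,v_5]

giving chain groups C_0 ≅ Z^6, C_1 ≅ Z^12, C_2 ≅ Z^6.

The boundary map ∂_1: C_1 → C_0 maps an edge to its endpoints' difference, ∂[p,q] = q − p. For instance
  ∂[v_1,v_5] = [v_5] − [v_1].
This gives a 6×12 integer matrix of rank 5; reducing to Smith normal form yields diagonal entries (1,1,1,1,1).

Boundary ∂_2: C_2 → C_1 acts by ∂[p,q,r] = [q,r] − [p,r] + [p,q]. For instance
  ∂[v_0,v_4,v_5] = [v_4,v_5] − [v_0,v_5] + [v_0,v_4],
  ∂[v_0,v_1,v_2] = [v_1,v_2] − [v_0,v_2] + [v_0,v_1].
The 12×6 boundary matrix has rank 6 and Smith normal form diag(1,1,1,1,1,1).

Computing H_k = (kernel of ∂_k) / (image of ∂_{k+1}):

  H_0: rank C_0 − rank ∂_1 = 6 − 5 = 1, and the invariant factors of ∂_1 are all 1, so H_0 = Z.
  H_1: rank ker ∂_1 − rank ∂_2 = (12 − 5) − 6 = 1, and the invariant factors of ∂_2 are all 1, so H_1 = Z.
  H_2: rank ker ∂_2 − rank ∂_3 = (6 − 6) − 0 = 0, and there is no ∂_3, so H_2 = 0.

As a check, the Euler characteristic is 6 − 12 + 6 = 0, which agrees with 1 − 1 + 0 = 0.
(K is a triangulation of the cylinder S^1 x I.)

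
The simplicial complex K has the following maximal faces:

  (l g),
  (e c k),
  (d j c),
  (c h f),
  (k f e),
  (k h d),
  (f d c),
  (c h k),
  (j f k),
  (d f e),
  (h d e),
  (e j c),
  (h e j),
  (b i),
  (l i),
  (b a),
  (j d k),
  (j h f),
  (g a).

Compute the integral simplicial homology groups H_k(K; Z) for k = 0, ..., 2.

H_0 = Z^2,  H_1 = Z^3,  H_2 = Z.

Take the total order a < b < c < d < e < f < g < h < i < j < k < l on the vertex set. Then K (dimension 2) consists of the simplices:

  0-simplices (12): a, b, c, d, e, f, g, h, i, j, k, l
  1-simplices (26): ab, ag, bi, cd, ce, cf, ch, cj, ck, de, df, dh, dj, dk, ef, eh, ej, ek, fh, fj, fk, gl, hj, hk, il, jk
  2-simplices (14): cdf, cdj, cej, cek, cfh, chk, def, deh, dhk, djk, efk, ehj, fhj, fjk

so the chain groups are C_0 ≅ Z^12, C_1 ≅ Z^26, C_2 ≅ Z^14.

Boundary ∂_1: C_1 → C_0 maps an edge to its endpoints' difference, ∂[p,q] = q − p. For instance
  ∂ch = h − c.
The resulting 12×26 matrix has rank 10, and its Smith normal form has invariant factors (1,1,1,1,1,1,1,1,1,1).

The boundary map ∂_2: C_2 → C_1 maps a triangle to the signed sum of its edges. For instance
  ∂chk = hk − ck + ch,
  ∂djk = jk − dk + dj.
The resulting 26×14 matrix has rank 13, and its Smith normal form has invariant factors (1,1,1,1,1,1,1,1,1,1,1,1,1).

Computing H_k = (kernel of ∂_k) / (image of ∂_{k+1}):

  H_0: rank C_0 − rank ∂_1 = 12 − 10 = 2, and the invariant factors of ∂_1 are all 1, so H_0 = Z^2.
  H_1: rank ker ∂_1 − rank ∂_2 = (26 − 10) − 13 = 3, and the invariant factors of ∂_2 are all 1, so H_1 = Z^3.
  H_2: rank ker ∂_2 − rank ∂_3 = (14 − 13) − 0 = 1, and there is no ∂_3, so H_2 = Z.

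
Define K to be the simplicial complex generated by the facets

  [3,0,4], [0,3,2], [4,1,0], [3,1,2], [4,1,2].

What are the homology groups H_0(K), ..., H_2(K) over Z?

H_0 ≅ Z,  H_1 ≅ Z,  H_2 = 0.

We work with the vertex ordering 0 < 1 < 2 < 3 < 4. The simplices of K, each written with vertices in increasing order, are:

  0-simplices (5): [0], [1], [2], [3], [4]
  1-simplices (10): [0,1], [0,2], [0,3], [0,4], [1,2], [1,3], [1,4], [2,3], [2,4], [3,4]
  2-simplices (5): [0,1,4], [0,2,3], [0,3,4], [1,2,3], [1,2,4]

so the chain groups are C_0 ≅ Z^5, C_1 ≅ Z^10, C_2 ≅ Z^5.

∂_1: C_1 → C_0 sends each edge [p,q] (with p < q) to q − p.
The resulting 5×10 matrix has rank 4, and its Smith normal form has invariant factors (1,1,1,1).

The boundary map ∂_2: C_2 → C_1 sends each 2-simplex [p,q,r] to [q,r] − [p,r] + [p,q]. For instance
  ∂[0,1,4] = [1,4] − [0,4] + [0,1],
  ∂[0,2,3] = [2,3] − [0,3] + [0,2].
The 10×5 boundary matrix has rank 5 and Smith normal form diag(1,1,1,1,1).

From H_k ≅ ker(∂_k) / im(∂_{k+1}) we obtain:

  H_0: rank C_0 − rank ∂_1 = 5 − 4 = 1, and the invariant factors of ∂_1 are all 1, so H_0 = Z.
  H_1: rank ker ∂_1 − rank ∂_2 = (10 − 4) − 5 = 1, and the invariant factors of ∂_2 are all 1, so H_1 = Z.
  H_2: rank ker ∂_2 − rank ∂_3 = (5 − 5) − 0 = 0, and there is no ∂_3, so H_2 = 0.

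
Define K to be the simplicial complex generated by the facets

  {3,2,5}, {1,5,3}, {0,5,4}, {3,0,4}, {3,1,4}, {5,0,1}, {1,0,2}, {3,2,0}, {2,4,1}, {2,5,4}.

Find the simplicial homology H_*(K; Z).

H_0 = Z,  H_1 = Z_2,  H_2 = 0.

Take the total order 0 < 1 < 2 < 3 < 4 < 5 on the vertex set. Then K (dimension 2) consists of the simplices:

  0-simplices (6): [0], [1], [2], [3], [4], [5]
  1-simplices (15): [0,1], [0,2], [0,3], [0,4], [0,5], [1,2], [1,3], [1,4], [1,5], [2,3], [2,4], [2,5], [3,4], [3,5], [4,5]
  2-simplices (10): [0,1,2], [0,1,5], [0,2,3], [0,3,4], [0,4,5], [1,2,4], [1,3,4], [1,3,5], [2,3,5], [2,4,5]

giving chain groups C_0 ≅ Z^6, C_1 ≅ Z^15, C_2 ≅ Z^10.

The boundary map ∂_1: C_1 → C_0 is given by ∂[p,q] = [q] − [p].
The 6×15 boundary matrix has rank 5 and Smith normal form diag(1,1,1,1,1).

Boundary ∂_2: C_2 → C_1 maps a triangle to the signed sum of its edges. For instance
  ∂[1,2,4] = [2,4] − [1,4] + [1,2],
  ∂[0,1,2] = [1,2] − [0,2] + [0,1].
As a 15×10 matrix over Z this has rank 10, with invariant factors (1,1,1,1,1,1,1,1,1,2).

Computing H_k = (kernel of ∂_k) / (image of ∂_{k+1}):

  H_0: rank C_0 − rank ∂_1 = 6 − 5 = 1, and the invariant factors of ∂_1 are all 1, so H_0 = Z.
  H_1: rank ker ∂_1 − rank ∂_2 = (15 − 5) − 10 = 0, and ∂_2 has invariant factor 2 > 1, so H_1 = Z_2.
  H_2: rank ker ∂_2 − rank ∂_3 = (10 − 10) − 0 = 0, and there is no ∂_3, so H_2 = 0.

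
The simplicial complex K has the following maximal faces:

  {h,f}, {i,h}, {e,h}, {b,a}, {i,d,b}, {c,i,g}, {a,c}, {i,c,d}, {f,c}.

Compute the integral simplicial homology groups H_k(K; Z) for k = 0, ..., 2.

We work with the vertex ordering a < b < c < d < e < f < g < h < i. The simplices of K, each written with vertices in increasing order, are:

  0-simplices (9): a, b, c, d, e, f, g, h, i
  1-simplices (13): ab, ac, bd, bi, cd, cf, cg, ci, di, eh, fh, gi, hi
  2-simplices (3): bdi, cdi, cgi

giving chain groups C_0 ≅ Z^9, C_1 ≅ Z^13, C_2 ≅ Z^3.

Boundary ∂_1: C_1 → C_0 is given by ∂[p,q] = [q] − [p]. For instance
  ∂ac = c − a.
The resulting 9×13 matrix has rank 8, and its Smith normal form has invariant factors (1,1,1,1,1,1,1,1).

The boundary map ∂_2: C_2 → C_1 maps a triangle to the signed sum of its edges. For instance
  ∂bdi = di − bi + bd,
  ∂cgi = gi − ci + cg.
The 13×3 boundary matrix has rank 3 and Smith normal form diag(1,1,1).

From H_k ≅ ker(∂_k) / im(∂_{k+1}) we obtain:

  H_0: rank C_0 − rank ∂_1 = 9 − 8 = 1, and the invariant factors of ∂_1 are all 1, so H_0 = Z.
  H_1: rank ker ∂_1 − rank ∂_2 = (13 − 8) − 3 = 2, and the invariant factors of ∂_2 are all 1, so H_1 = Z^2.
  H_2: rank ker ∂_2 − rank ∂_3 = (3 − 3) − 0 = 0, and there is no ∂_3, so H_2 = 0.

H_0 ≅ Z,  H_1 ≅ Z^2,  H_2 = 0.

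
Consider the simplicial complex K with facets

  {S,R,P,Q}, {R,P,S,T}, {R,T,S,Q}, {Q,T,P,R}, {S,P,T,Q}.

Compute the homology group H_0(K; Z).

H_0 ≅ Z.

We work with the vertex ordering P < Q < R < S < T. The simplices of K, each written with vertices in increasing order, are:

  0-simplices (5): P, Q, R, S, T
  1-simplices (10): PQ, PR, PS, PT, QR, QS, QT, RS, RT, ST
  2-simplices (10): PQR, PQS, PQT, PRS, PRT, PST, QRS, QRT, QST, RST
  3-simplices (5): PQRS, PQRT, PQST, PRST, QRST

so the chain groups are C_0 ≅ Z^5, C_1 ≅ Z^10, C_2 ≅ Z^10, C_3 ≅ Z^5.

Boundary ∂_1: C_1 → C_0 sends each edge [p,q] (with p < q) to q − p.
The resulting 5×10 matrix has rank 4, and its Smith normal form has invariant factors (1,1,1,1).

∂_2: C_2 → C_1 sends each 2-simplex [p,q,r] to [q,r] − [p,r] + [p,q]. For instance
  ∂PST = ST − PT + PS,
  ∂PRT = RT − PT + PR.
The resulting 10×10 matrix has rank 6, and its Smith normal form has invariant factors (1,1,1,1,1,1).

The boundary map ∂_3: C_3 → C_2 sends each 3-simplex σ to the alternating sum Σ_i (−1)^i (σ with its i-th vertex removed). For instance
  ∂PQRS = QRS − PRS + PQS − PQR,
  ∂QRST = RST − QST + QRT − QRS.
The 10×5 boundary matrix has rank 4 and Smith normal form diag(1,1,1,1).

Reading off H_k = ker ∂_k / im ∂_{k+1}:

  H_0: rank C_0 − rank ∂_1 = 5 − 4 = 1, and the invariant factors of ∂_1 are all 1, so H_0 = Z.

(K is a triangulation of the 3-sphere S^3.)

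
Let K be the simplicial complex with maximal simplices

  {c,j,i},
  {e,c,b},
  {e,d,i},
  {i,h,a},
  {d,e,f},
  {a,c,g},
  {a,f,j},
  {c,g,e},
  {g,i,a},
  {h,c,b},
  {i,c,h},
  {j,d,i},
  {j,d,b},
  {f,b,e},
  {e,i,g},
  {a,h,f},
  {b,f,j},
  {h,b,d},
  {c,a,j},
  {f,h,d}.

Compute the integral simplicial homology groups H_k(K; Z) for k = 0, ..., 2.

Take the total order a < b < c < d < e < f < g < h < i < j on the vertex set. Then K (dimension 2) consists of the simplices:

  0-simplices (10): a, b, c, d, e, f, g, h, i, j
  1-simplices (30): ac, af, ag, ah, ai, aj, bc, bd, be, bf, bh, bj, ce, cg, ch, ci, cj, de, df, dh, di, dj, ef, eg, ei, fh, fj, gi, hi, ij
  2-simplices (20): acg, acj, afh, afj, agi, ahi, bce, bch, bdh, bdj, bef, bfj, ceg, chi, cij, def, dei, dfh, dij, egi

so the chain groups are C_0 ≅ Z^10, C_1 ≅ Z^30, C_2 ≅ Z^20.

Boundary ∂_1: C_1 → C_0 maps an edge to its endpoints' difference, ∂[p,q] = q − p. For instance
  ∂bh = h − b.
This gives a 10×30 integer matrix of rank 9; reducing to Smith normal form yields diagonal entries (1,1,1,1,1,1,1,1,1).

∂_2: C_2 → C_1 maps a triangle to the signed sum of its edges. For instance
  ∂dij = ij − dj + di,
  ∂dfh = fh − dh + df.
The resulting 30×20 matrix has rank 20, and its Smith normal form has invariant factors (1,1,1,1,1,1,1,1,1,1,1,1,1,1,1,1,1,1,1,2).

Now H_k = ker ∂_k / im ∂_{k+1}, so:

  H_0: rank C_0 − rank ∂_1 = 10 − 9 = 1, and the invariant factors of ∂_1 are all 1, so H_0 ≅ Z.
  H_1: rank ker ∂_1 − rank ∂_2 = (30 − 9) − 20 = 1, and ∂_2 has invariant factor 2 > 1, so H_1 ≅ Z ⊕ Z/2Z.
  H_2: rank ker ∂_2 − rank ∂_3 = (20 − 20) − 0 = 0, and there is no ∂_3, so H_2 ≅ 0.

H_0 ≅ Z,  H_1 ≅ Z ⊕ Z/2Z,  H_2 = 0.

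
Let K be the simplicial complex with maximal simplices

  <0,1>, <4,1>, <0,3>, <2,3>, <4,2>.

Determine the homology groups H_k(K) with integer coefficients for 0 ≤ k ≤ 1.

H_0 ≅ Z,  H_1 ≅ Z.

We work with the vertex ordering 0 < 1 < 2 < 3 < 4. The simplices of K, each written with vertices in increasing order, are:

  0-simplices (5): [0], [1], [2], [3], [4]
  1-simplices (5): [0,1], [0,3], [1,4], [2,3], [2,4]

Hence C_0 ≅ Z^5, C_1 ≅ Z^5.

Boundary ∂_1: C_1 → C_0 maps an edge to its endpoints' difference, ∂[p,q] = q − p. For instance
  ∂[2,4] = [4] − [2].
The 5×5 boundary matrix has rank 4 and Smith normal form diag(1,1,1,1).

From H_k ≅ ker(∂_k) / im(∂_{k+1}) we obtain:

  H_0: rank C_0 − rank ∂_1 = 5 − 4 = 1, and the invariant factors of ∂_1 are all 1, so H_0 = Z.
  H_1: rank ker ∂_1 − rank ∂_2 = (5 − 4) − 0 = 1, and there is no ∂_2, so H_1 = Z.

(K is a triangulation of the circle S^1.)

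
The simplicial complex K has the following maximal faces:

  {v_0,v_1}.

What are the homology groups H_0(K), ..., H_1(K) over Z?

H_0 ≅ Z,  H_1 = 0.

Fix the vertex order v_0 < v_1 and write every simplex with vertices in increasing order. Then dim K = 1 and the simplices of K are:

  0-simplices (2): [v_0], [v_1]
  1-simplices (1): [v_0,v_1]

Hence C_0 ≅ Z^2, C_1 ≅ Z^1.

The boundary map ∂_1: C_1 → C_0 sends each edge [p,q] (with p < q) to q − p.
This gives a 2×1 integer matrix of rank 1; reducing to Smith normal form yields diagonal entries (1).

From H_k ≅ ker(∂_k) / im(∂_{k+1}) we obtain:

  H_0: rank C_0 − rank ∂_1 = 2 − 1 = 1, and the invariant factors of ∂_1 are all 1, so H_0 ≅ Z.
  H_1: rank ker ∂_1 − rank ∂_2 = (1 − 1) − 0 = 0, and there is no ∂_2, so H_1 ≅ 0.

(K is a triangulation of the 1-simplex.)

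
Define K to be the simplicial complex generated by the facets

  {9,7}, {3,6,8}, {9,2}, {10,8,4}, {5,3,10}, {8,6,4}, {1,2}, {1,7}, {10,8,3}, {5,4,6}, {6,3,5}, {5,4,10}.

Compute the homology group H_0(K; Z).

H_0 ≅ Z^2.

We work with the vertex ordering 1 < 2 < 3 < 4 < 5 < 6 < 7 < 8 < 9 < 10. The simplices of K, each written with vertices in increasing order, are:

  0-simplices (10): [1], [2], [3], [4], [5], [6], [7], [8], [9], [10]
  1-simplices (16): [1,2], [1,7], [2,9], [3,5], [3,6], [3,8], [3,10], [4,5], [4,6], [4,8], [4,10], [5,6], [5,10], [6,8], [7,9], [8,10]
  2-simplices (8): [3,5,6], [3,5,10], [3,6,8], [3,8,10], [4,5,6], [4,5,10], [4,6,8], [4,8,10]

giving chain groups C_0 ≅ Z^10, C_1 ≅ Z^16, C_2 ≅ Z^8.

Boundary ∂_1: C_1 → C_0 sends each edge [p,q] (with p < q) to q − p.
This gives a 10×16 integer matrix of rank 8; reducing to Smith normal form yields diagonal entries (1,1,1,1,1,1,1,1).

∂_2: C_2 → C_1 sends each 2-simplex [p,q,r] to [q,r] − [p,r] + [p,q]. For instance
  ∂[3,6,8] = [6,8] − [3,8] + [3,6],
  ∂[4,5,10] = [5,10] − [4,10] + [4,5].
As a 16×8 matrix over Z this has rank 7, with invariant factors (1,1,1,1,1,1,1).

Reading off H_k = ker ∂_k / im ∂_{k+1}:

  H_0: rank C_0 − rank ∂_1 = 10 − 8 = 2, and the invariant factors of ∂_1 are all 1, so H_0 = Z^2.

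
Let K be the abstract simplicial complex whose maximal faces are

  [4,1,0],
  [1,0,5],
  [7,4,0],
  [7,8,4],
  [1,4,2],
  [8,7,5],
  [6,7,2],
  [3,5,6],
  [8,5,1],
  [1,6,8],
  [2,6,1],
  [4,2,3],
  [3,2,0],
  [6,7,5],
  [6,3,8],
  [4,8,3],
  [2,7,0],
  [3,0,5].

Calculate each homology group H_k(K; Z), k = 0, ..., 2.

Order the vertices as 0 < 1 < 2 < 3 < 4 < 5 < 6 < 7 < 8. Listing each simplex with vertices in this order, K has dimension 2 with simplices:

  0-simplices (9): [0], [1], [2], [3], [4], [5], [6], [7], [8]
  1-simplices (27): (27 of them)
  2-simplices (18): [0,1,4], [0,1,5], [0,2,3], [0,2,7], [0,3,5], [0,4,7], [1,2,4], [1,2,6], [1,5,8], [1,6,8], [2,3,4], [2,6,7], [3,4,8], [3,5,6], [3,6,8], [4,7,8], [5,6,7], [5,7,8]

Hence C_0 ≅ Z^9, C_1 ≅ Z^27, C_2 ≅ Z^18.

The boundary map ∂_1: C_1 → C_0 sends each edge [p,q] (with p < q) to q − p. For instance
  ∂[0,7] = [7] − [0].
As a 9×27 matrix over Z this has rank 8, with invariant factors (1,1,1,1,1,1,1,1).

The boundary map ∂_2: C_2 → C_1 acts by ∂[p,q,r] = [q,r] − [p,r] + [p,q]. For instance
  ∂[3,5,6] = [5,6] − [3,6] + [3,5],
  ∂[3,6,8] = [6,8] − [3,8] + [3,6].
The 27×18 boundary matrix has rank 18 and Smith normal form diag(1,1,1,1,1,1,1,1,1,1,1,1,1,1,1,1,1,2).

Computing H_k = (kernel of ∂_k) / (image of ∂_{k+1}):

  H_0: rank C_0 − rank ∂_1 = 9 − 8 = 1, and the invariant factors of ∂_1 are all 1, so H_0 = Z.
  H_1: rank ker ∂_1 − rank ∂_2 = (27 − 8) − 18 = 1, and ∂_2 has invariant factor 2 > 1, so H_1 = Z ⊕ Z/2Z.
  H_2: rank ker ∂_2 − rank ∂_3 = (18 − 18) − 0 = 0, and there is no ∂_3, so H_2 = 0.

H_0 ≅ Z,  H_1 ≅ Z ⊕ Z/2Z,  H_2 = 0.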